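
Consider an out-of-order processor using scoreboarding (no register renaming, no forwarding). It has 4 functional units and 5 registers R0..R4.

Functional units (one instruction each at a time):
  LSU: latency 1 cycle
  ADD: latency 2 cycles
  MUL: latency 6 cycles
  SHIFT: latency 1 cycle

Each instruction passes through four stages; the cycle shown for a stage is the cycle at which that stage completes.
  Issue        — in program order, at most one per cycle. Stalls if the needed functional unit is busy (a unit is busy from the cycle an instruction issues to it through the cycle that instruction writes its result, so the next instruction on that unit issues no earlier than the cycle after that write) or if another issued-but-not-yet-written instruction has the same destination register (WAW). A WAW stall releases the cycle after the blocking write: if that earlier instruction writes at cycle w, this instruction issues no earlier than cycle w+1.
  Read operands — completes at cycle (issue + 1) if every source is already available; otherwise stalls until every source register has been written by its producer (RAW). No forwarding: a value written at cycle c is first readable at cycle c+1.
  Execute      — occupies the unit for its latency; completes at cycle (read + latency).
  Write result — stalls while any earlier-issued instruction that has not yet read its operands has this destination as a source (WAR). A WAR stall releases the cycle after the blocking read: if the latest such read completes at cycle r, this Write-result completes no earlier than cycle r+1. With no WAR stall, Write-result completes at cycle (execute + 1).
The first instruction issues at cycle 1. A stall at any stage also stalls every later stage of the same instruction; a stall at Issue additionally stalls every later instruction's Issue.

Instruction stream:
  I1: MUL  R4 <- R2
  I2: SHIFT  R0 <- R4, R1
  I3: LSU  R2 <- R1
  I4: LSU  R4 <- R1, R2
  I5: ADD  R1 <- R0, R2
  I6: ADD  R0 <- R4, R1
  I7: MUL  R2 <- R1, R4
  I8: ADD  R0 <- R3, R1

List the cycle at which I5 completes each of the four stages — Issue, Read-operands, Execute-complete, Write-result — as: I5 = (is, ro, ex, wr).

I5 = (11, 13, 15, 16)

I1  is:1  ro:2  ex:8  wr:9
I2  is:2  ro:10  ex:11  wr:12  — RAW R4: wait I1 write@9
I3  is:3  ro:4  ex:5  wr:6
I4  is:10  ro:11  ex:12  wr:13  — WAW R4: wait I1 write@9
I5  is:11  ro:13  ex:15  wr:16  — RAW R0: wait I2 write@12
I6  is:17  ro:18  ex:20  wr:21  — struct: ADD busy until I5 writes@16
I7  is:18  ro:19  ex:25  wr:26
I8  is:22  ro:23  ex:25  wr:26  — struct: ADD busy until I6 writes@21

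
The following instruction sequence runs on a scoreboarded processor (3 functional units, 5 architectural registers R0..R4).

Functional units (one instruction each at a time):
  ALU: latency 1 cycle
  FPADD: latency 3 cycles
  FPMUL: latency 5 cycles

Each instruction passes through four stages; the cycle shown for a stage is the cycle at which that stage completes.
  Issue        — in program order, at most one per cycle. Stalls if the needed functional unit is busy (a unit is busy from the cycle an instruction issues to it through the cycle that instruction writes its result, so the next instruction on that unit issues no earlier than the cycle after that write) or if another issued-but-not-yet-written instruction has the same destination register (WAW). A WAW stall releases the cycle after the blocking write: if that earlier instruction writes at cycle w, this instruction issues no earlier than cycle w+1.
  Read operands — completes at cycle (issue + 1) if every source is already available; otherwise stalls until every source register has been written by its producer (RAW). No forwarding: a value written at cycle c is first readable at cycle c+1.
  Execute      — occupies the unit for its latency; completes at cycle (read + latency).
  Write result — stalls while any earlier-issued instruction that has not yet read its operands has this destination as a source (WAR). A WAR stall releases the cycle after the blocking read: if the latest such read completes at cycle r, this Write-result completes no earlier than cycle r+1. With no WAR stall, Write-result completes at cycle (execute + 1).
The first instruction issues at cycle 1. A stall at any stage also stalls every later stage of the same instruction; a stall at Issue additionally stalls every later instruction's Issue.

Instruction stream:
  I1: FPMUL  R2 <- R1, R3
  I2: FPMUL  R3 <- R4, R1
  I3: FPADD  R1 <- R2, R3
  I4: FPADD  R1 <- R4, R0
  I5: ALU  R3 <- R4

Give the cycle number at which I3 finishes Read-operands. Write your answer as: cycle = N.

cycle = 17

I1 -> (1, 2, 7, 8)
I2 -> (9, 10, 15, 16)  // struct: FPMUL busy until I1 writes@8
I3 -> (10, 17, 20, 21)  // RAW R3: wait I2 write@16
I4 -> (22, 23, 26, 27)  // struct: FPADD busy until I3 writes@21
I5 -> (23, 24, 25, 26)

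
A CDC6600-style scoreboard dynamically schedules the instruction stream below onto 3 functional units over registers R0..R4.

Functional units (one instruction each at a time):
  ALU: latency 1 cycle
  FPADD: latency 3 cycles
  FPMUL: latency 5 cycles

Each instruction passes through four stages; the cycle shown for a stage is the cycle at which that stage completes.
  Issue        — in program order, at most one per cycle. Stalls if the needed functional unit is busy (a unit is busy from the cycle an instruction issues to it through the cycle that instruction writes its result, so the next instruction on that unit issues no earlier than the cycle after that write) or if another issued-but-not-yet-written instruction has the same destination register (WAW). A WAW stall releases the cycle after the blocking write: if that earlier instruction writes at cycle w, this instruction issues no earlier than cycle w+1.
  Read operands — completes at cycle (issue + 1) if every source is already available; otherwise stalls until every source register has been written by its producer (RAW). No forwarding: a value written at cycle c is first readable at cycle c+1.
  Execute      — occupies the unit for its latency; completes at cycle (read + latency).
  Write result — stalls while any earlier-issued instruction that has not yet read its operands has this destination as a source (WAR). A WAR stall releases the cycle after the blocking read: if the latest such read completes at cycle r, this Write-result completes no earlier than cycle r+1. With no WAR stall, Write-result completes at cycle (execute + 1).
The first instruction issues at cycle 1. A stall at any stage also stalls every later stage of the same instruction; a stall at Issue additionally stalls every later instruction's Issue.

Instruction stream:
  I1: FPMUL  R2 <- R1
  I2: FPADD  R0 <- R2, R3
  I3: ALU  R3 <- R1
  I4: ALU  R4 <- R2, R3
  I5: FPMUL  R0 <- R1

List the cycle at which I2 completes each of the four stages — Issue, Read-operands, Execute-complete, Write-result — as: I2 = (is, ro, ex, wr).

[1] I1 dispatched to FPMUL
[2] I1 operands ready; I2 dispatched to FPADD
[3] I3 dispatched to ALU
[4] I3 operands ready
[5] I3 complete
[7] I1 complete
[8] R2←I1
[9] I2 operands ready
[10] R3←I3
[11] I4 dispatched to ALU
[12] I2 complete; I4 operands ready
[13] R0←I2; I4 complete
[14] R4←I4; I5 dispatched to FPMUL
[15] I5 operands ready
[20] I5 complete
[21] R0←I5

I2 = (2, 9, 12, 13)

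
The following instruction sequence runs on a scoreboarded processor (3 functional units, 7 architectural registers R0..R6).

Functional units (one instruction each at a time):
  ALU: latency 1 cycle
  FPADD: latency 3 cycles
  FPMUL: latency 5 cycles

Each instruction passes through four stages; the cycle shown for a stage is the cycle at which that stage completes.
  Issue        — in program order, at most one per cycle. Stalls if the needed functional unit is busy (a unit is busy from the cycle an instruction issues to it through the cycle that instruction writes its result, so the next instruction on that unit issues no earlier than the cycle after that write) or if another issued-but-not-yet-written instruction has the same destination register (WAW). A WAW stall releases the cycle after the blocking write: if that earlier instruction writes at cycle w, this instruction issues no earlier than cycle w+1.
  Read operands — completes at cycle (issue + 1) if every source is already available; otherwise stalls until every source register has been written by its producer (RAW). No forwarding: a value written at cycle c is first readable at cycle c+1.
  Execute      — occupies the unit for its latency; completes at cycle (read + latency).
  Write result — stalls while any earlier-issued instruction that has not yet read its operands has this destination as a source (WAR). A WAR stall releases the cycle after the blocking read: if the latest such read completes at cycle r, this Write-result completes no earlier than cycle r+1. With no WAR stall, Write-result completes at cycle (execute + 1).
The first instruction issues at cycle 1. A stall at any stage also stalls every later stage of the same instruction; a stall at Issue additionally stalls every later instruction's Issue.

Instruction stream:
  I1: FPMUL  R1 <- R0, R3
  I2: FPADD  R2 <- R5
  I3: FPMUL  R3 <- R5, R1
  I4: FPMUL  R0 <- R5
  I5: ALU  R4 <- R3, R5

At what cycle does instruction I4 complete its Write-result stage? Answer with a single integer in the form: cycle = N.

c1: I1 issues→FPMUL
c2: I1 reads | I2 issues→FPADD
c3: I2 reads
c6: I2 exec-done
c7: I1 exec-done | I2 writes R2
c8: I1 writes R1
c9: I3 issues→FPMUL
c10: I3 reads
c15: I3 exec-done
c16: I3 writes R3
c17: I4 issues→FPMUL
c18: I4 reads | I5 issues→ALU
c19: I5 reads
c20: I5 exec-done
c21: I5 writes R4
c23: I4 exec-done
c24: I4 writes R0

cycle = 24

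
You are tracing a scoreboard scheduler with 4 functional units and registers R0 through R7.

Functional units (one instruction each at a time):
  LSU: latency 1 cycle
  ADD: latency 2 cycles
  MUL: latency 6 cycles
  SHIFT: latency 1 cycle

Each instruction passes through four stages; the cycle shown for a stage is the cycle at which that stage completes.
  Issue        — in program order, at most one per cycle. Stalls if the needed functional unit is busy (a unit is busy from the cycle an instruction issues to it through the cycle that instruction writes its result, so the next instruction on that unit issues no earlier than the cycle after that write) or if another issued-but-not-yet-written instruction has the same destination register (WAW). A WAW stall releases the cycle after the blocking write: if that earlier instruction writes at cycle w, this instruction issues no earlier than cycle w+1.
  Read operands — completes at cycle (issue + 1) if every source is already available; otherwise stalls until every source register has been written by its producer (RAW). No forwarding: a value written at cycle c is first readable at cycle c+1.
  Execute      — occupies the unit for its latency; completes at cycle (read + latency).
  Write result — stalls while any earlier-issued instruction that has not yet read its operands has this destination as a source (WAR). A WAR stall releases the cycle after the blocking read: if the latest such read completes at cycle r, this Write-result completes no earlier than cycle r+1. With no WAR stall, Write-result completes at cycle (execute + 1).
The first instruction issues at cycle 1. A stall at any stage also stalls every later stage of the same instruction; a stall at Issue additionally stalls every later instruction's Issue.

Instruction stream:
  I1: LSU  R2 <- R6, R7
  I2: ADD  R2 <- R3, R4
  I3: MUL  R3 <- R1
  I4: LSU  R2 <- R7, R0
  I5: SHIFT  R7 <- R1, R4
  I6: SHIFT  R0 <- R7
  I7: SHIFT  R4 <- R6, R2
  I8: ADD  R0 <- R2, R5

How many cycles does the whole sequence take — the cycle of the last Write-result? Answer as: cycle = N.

c1: issue I1 (LSU)
c2: I1 read-ops
c3: I1 finished on LSU
c4: I1→R2
c5: issue I2 (ADD)
c6: I2 read-ops; issue I3 (MUL)
c7: I3 read-ops
c8: I2 finished on ADD
c9: I2→R2
c10: issue I4 (LSU)
c11: I4 read-ops; issue I5 (SHIFT)
c12: I4 finished on LSU; I5 read-ops
c13: I3 finished on MUL; I4→R2; I5 finished on SHIFT
c14: I3→R3; I5→R7
c15: issue I6 (SHIFT)
c16: I6 read-ops
c17: I6 finished on SHIFT
c18: I6→R0
c19: issue I7 (SHIFT)
c20: I7 read-ops; issue I8 (ADD)
c21: I7 finished on SHIFT; I8 read-ops
c22: I7→R4
c23: I8 finished on ADD
c24: I8→R0

cycle = 24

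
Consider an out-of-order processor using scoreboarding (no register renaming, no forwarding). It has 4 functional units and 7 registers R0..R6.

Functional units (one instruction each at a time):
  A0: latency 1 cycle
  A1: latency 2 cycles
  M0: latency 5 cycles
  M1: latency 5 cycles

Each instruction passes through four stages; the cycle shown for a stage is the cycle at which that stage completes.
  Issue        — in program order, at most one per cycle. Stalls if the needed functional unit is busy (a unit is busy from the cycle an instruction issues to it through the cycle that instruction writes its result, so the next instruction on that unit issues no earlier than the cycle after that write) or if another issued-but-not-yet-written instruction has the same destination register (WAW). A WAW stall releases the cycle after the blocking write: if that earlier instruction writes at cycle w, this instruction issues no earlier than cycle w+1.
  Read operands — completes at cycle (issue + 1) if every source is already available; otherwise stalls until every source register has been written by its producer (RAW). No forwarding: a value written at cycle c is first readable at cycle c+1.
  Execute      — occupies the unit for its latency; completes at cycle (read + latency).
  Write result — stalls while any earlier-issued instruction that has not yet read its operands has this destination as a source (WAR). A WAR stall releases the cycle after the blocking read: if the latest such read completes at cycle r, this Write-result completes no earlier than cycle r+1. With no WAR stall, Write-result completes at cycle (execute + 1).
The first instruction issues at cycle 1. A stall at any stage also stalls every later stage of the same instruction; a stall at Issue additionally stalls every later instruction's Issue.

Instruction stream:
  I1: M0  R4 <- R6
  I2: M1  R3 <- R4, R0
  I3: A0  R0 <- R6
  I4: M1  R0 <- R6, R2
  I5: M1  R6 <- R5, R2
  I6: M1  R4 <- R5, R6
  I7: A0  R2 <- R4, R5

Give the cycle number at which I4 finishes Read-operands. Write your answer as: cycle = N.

cycle = 17

cycle 1: I1 dispatched to M0
cycle 2: I1 operands ready | I2 dispatched to M1
cycle 3: I3 dispatched to A0
cycle 4: I3 operands ready
cycle 5: I3 complete
cycle 7: I1 complete
cycle 8: R4←I1
cycle 9: I2 operands ready
cycle 10: R0←I3
cycle 14: I2 complete
cycle 15: R3←I2
cycle 16: I4 dispatched to M1
cycle 17: I4 operands ready
cycle 22: I4 complete
cycle 23: R0←I4
cycle 24: I5 dispatched to M1
cycle 25: I5 operands ready
cycle 30: I5 complete
cycle 31: R6←I5
cycle 32: I6 dispatched to M1
cycle 33: I6 operands ready | I7 dispatched to A0
cycle 38: I6 complete
cycle 39: R4←I6
cycle 40: I7 operands ready
cycle 41: I7 complete
cycle 42: R2←I7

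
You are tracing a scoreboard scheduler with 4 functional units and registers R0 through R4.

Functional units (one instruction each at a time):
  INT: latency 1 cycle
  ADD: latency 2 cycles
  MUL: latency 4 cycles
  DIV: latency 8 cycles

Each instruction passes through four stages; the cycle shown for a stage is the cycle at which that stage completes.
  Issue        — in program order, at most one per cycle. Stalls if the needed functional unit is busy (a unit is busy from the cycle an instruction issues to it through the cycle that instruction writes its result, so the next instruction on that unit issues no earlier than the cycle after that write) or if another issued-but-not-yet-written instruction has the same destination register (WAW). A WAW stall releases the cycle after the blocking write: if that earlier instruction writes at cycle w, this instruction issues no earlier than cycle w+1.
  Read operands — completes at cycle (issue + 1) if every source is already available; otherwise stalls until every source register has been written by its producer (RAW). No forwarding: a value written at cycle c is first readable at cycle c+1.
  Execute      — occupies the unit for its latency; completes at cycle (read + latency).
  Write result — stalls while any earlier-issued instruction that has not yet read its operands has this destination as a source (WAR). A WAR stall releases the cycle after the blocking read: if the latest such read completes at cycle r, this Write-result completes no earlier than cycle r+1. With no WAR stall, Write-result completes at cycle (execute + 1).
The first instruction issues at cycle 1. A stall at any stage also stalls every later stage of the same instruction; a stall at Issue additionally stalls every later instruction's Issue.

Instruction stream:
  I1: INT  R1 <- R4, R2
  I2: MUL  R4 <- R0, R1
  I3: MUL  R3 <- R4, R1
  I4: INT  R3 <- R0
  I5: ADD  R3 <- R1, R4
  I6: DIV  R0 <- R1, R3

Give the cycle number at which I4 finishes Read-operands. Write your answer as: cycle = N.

cycle = 19

c1: I1 issues→INT
c2: I1 reads · I2 issues→MUL
c3: I1 exec-done
c4: I1 writes R1
c5: I2 reads
c9: I2 exec-done
c10: I2 writes R4
c11: I3 issues→MUL
c12: I3 reads
c16: I3 exec-done
c17: I3 writes R3
c18: I4 issues→INT
c19: I4 reads
c20: I4 exec-done
c21: I4 writes R3
c22: I5 issues→ADD
c23: I5 reads · I6 issues→DIV
c25: I5 exec-done
c26: I5 writes R3
c27: I6 reads
c35: I6 exec-done
c36: I6 writes R0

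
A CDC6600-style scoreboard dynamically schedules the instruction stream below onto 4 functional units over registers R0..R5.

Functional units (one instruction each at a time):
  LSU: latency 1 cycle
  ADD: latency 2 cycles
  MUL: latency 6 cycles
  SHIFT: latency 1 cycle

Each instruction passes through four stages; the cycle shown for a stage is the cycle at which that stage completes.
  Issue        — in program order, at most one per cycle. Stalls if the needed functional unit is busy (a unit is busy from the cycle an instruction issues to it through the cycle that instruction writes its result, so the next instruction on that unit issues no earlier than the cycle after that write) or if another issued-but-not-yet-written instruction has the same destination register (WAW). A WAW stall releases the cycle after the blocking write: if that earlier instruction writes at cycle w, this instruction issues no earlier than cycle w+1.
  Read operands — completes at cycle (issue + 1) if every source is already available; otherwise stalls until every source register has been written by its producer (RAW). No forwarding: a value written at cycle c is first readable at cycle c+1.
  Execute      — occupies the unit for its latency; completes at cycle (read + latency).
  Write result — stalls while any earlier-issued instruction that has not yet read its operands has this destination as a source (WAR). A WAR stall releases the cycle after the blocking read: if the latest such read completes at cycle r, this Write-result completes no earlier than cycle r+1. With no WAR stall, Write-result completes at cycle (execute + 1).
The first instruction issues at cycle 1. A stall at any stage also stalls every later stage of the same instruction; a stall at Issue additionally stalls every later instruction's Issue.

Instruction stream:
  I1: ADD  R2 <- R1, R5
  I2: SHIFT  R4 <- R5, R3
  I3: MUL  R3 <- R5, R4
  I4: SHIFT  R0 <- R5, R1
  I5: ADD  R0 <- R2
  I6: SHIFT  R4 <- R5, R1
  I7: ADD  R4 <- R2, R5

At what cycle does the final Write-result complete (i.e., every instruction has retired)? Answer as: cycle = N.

cycle = 19

I1 -> (1, 2, 4, 5)
I2 -> (2, 3, 4, 5)
I3 -> (3, 6, 12, 13)  // RAW R4: wait I2 write@5
I4 -> (6, 7, 8, 9)  // struct: SHIFT busy until I2 writes@5
I5 -> (10, 11, 13, 14)  // WAW R0: wait I4 write@9
I6 -> (11, 12, 13, 14)
I7 -> (15, 16, 18, 19)  // WAW R4: wait I6 write@14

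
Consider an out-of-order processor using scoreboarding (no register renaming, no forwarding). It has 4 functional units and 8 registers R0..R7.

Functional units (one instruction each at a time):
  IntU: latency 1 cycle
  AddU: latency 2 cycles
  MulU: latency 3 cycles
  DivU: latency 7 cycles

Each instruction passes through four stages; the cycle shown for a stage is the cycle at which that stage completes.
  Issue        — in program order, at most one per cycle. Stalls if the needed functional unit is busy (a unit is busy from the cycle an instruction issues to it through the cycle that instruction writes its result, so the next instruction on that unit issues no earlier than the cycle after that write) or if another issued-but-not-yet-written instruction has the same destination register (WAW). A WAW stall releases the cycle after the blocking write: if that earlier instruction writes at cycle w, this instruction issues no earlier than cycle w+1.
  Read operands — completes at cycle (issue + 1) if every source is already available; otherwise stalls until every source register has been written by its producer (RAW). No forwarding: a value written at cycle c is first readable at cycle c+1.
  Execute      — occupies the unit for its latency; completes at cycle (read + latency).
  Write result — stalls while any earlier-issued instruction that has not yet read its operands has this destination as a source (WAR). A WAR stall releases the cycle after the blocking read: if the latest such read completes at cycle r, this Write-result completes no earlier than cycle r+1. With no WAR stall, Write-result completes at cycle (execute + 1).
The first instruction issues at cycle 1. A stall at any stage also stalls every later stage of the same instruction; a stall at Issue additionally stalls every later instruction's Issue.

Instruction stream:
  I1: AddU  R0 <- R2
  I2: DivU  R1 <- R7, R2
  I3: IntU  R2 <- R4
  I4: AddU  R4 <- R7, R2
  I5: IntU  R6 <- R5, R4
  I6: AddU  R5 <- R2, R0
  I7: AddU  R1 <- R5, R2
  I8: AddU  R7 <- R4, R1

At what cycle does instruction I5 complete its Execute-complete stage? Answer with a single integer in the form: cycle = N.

I1: IS=1 RO=2 EX=4 WR=5
I2: IS=2 RO=3 EX=10 WR=11
I3: IS=3 RO=4 EX=5 WR=6
I4: IS=6 RO=7 EX=9 WR=10  [struct: AddU busy until I1 writes@5]
I5: IS=7 RO=11 EX=12 WR=13  [RAW R4: wait I4 write@10]
I6: IS=11 RO=12 EX=14 WR=15  [struct: AddU busy until I4 writes@10]
I7: IS=16 RO=17 EX=19 WR=20  [struct: AddU busy until I6 writes@15]
I8: IS=21 RO=22 EX=24 WR=25  [struct: AddU busy until I7 writes@20]

cycle = 12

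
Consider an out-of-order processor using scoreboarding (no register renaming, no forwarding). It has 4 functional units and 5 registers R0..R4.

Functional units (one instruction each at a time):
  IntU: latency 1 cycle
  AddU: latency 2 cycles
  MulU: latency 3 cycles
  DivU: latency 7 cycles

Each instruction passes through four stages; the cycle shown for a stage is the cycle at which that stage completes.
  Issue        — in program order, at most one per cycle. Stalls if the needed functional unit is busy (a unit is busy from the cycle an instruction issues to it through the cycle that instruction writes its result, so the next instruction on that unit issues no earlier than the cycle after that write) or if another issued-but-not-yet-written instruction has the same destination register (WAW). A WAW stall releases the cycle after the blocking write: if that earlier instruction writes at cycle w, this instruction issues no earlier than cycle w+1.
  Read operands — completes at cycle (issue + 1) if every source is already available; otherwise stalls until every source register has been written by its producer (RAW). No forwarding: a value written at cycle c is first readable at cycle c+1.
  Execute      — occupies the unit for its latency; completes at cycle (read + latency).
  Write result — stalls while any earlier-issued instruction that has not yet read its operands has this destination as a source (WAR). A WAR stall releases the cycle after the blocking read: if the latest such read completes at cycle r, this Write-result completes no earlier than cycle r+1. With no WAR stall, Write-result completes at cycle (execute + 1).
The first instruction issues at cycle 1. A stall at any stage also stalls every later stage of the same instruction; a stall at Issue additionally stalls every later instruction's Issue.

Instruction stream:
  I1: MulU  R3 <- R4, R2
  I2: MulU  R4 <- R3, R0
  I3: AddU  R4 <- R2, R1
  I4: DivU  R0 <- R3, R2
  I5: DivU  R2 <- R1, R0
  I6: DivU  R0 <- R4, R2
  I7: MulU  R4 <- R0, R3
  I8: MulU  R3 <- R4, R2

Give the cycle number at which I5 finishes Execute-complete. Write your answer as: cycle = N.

t=1  I1→MulU
t=2  I1 RO
t=5  I1 EX
t=6  I1 WR R3
t=7  I2→MulU
t=8  I2 RO
t=11  I2 EX
t=12  I2 WR R4
t=13  I3→AddU
t=14  I3 RO; I4→DivU
t=15  I4 RO
t=16  I3 EX
t=17  I3 WR R4
t=22  I4 EX
t=23  I4 WR R0
t=24  I5→DivU
t=25  I5 RO
t=32  I5 EX
t=33  I5 WR R2
t=34  I6→DivU
t=35  I6 RO; I7→MulU
t=42  I6 EX
t=43  I6 WR R0
t=44  I7 RO
t=47  I7 EX
t=48  I7 WR R4
t=49  I8→MulU
t=50  I8 RO
t=53  I8 EX
t=54  I8 WR R3

cycle = 32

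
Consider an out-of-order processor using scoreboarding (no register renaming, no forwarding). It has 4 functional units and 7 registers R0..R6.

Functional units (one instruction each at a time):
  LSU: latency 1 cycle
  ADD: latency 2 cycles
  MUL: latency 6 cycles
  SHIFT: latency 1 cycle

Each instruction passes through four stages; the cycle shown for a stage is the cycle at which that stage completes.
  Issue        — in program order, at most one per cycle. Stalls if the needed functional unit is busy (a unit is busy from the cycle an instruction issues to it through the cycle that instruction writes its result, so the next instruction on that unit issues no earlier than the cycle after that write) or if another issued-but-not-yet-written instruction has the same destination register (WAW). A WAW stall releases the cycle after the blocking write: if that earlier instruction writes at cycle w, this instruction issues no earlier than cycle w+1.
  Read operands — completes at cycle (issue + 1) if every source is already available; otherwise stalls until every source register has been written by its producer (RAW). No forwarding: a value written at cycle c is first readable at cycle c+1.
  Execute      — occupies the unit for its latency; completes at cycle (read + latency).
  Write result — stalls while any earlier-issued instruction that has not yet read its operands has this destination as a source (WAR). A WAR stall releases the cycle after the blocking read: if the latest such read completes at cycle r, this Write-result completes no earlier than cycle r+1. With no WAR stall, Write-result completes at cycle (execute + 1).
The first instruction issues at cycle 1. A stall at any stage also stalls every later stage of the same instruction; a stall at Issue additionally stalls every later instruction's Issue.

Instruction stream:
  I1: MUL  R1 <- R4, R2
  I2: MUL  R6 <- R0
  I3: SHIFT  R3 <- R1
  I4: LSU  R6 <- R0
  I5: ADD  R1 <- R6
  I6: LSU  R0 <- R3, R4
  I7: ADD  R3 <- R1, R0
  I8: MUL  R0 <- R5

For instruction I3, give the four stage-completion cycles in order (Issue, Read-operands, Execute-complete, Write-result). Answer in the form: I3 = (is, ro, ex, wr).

[I1] 1/2/8/9
[I2] 10/11/17/18  (struct: MUL busy until I1 writes@9)
[I3] 11/12/13/14
[I4] 19/20/21/22  (WAW R6: wait I2 write@18)
[I5] 20/23/25/26  (RAW R6: wait I4 write@22)
[I6] 23/24/25/26  (struct: LSU busy until I4 writes@22)
[I7] 27/28/30/31  (struct: ADD busy until I5 writes@26)
[I8] 28/29/35/36

I3 = (11, 12, 13, 14)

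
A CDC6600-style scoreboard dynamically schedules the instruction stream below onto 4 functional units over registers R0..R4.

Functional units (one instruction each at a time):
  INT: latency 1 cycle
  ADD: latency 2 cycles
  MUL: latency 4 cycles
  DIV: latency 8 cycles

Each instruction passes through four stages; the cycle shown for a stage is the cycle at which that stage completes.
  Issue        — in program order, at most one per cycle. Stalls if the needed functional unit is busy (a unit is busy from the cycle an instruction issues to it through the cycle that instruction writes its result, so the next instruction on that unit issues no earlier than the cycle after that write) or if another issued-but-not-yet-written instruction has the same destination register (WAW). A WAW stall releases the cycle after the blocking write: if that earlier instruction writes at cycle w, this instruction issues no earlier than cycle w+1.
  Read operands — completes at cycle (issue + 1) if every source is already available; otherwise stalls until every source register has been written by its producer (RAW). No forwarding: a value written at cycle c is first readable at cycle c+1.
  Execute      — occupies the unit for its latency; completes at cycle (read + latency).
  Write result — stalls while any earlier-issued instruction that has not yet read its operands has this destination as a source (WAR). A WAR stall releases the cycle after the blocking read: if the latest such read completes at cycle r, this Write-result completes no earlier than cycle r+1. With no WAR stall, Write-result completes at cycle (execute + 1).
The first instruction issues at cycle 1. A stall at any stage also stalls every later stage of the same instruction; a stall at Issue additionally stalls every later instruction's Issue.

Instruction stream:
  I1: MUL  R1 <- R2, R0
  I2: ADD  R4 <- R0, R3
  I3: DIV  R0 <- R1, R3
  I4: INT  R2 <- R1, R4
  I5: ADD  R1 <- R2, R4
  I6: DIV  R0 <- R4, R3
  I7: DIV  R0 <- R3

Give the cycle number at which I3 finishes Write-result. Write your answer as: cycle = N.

1) issue 1, read 2, done 6, write 7
2) issue 2, read 3, done 5, write 6
3) issue 3, read 8, done 16, write 17  <RAW R1: wait I1 write@7>
4) issue 4, read 8, done 9, write 10  <RAW R1: wait I1 write@7>
5) issue 8, read 11, done 13, write 14  <WAW R1: wait I1 write@7 / RAW R2: wait I4 write@10>
6) issue 18, read 19, done 27, write 28  <struct: DIV busy until I3 writes@17>
7) issue 29, read 30, done 38, write 39  <struct: DIV busy until I6 writes@28>

cycle = 17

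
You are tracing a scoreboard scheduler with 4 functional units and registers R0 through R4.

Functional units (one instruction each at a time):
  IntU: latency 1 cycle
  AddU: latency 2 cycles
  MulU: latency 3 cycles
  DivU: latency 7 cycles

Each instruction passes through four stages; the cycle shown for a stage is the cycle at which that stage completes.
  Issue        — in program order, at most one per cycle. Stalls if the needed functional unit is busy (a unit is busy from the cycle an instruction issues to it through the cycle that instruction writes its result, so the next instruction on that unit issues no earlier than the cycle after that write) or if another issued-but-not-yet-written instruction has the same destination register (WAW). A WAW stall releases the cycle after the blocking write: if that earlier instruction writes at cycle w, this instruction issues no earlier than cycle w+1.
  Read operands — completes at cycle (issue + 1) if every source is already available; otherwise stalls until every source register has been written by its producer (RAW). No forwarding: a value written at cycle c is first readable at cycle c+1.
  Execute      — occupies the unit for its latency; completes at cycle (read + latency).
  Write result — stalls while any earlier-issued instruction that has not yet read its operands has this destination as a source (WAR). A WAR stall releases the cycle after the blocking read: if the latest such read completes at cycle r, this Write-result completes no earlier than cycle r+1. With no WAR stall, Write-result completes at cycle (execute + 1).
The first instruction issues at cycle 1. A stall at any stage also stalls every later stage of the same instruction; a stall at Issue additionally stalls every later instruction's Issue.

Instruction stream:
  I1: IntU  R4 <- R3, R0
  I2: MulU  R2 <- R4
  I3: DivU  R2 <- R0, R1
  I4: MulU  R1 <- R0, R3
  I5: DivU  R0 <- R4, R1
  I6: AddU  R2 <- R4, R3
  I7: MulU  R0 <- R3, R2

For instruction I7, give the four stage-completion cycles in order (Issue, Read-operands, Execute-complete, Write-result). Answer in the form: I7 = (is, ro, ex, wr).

I1 -> (1, 2, 3, 4)
I2 -> (2, 5, 8, 9)  // RAW R4: wait I1 write@4
I3 -> (10, 11, 18, 19)  // WAW R2: wait I2 write@9
I4 -> (11, 12, 15, 16)
I5 -> (20, 21, 28, 29)  // struct: DivU busy until I3 writes@19
I6 -> (21, 22, 24, 25)
I7 -> (30, 31, 34, 35)  // WAW R0: wait I5 write@29

I7 = (30, 31, 34, 35)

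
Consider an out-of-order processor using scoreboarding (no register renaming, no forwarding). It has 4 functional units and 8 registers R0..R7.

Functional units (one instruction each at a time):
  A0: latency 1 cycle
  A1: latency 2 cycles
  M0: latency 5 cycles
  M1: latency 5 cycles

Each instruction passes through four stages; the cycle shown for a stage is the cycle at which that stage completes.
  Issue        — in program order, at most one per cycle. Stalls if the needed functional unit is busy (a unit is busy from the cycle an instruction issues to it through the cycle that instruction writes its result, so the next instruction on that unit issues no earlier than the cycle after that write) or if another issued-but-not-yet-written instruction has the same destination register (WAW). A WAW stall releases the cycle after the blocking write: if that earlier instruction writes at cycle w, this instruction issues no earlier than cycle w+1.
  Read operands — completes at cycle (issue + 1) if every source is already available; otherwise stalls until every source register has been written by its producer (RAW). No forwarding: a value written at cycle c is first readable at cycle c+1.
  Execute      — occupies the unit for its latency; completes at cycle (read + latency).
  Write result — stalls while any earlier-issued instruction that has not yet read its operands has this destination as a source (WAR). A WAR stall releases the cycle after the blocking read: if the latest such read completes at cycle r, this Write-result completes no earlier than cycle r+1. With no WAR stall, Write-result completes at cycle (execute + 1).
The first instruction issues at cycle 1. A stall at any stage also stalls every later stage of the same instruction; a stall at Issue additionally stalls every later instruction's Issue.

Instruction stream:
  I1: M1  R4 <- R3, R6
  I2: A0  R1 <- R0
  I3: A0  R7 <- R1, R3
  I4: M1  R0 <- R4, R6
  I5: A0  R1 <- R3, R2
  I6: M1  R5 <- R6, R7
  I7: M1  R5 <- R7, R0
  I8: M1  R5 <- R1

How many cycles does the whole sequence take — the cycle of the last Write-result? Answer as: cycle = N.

cycle = 40

I1  is:1  ro:2  ex:7  wr:8
I2  is:2  ro:3  ex:4  wr:5
I3  is:6  ro:7  ex:8  wr:9  — struct: A0 busy until I2 writes@5
I4  is:9  ro:10  ex:15  wr:16  — struct: M1 busy until I1 writes@8
I5  is:10  ro:11  ex:12  wr:13
I6  is:17  ro:18  ex:23  wr:24  — struct: M1 busy until I4 writes@16
I7  is:25  ro:26  ex:31  wr:32  — struct: M1 busy until I6 writes@24
I8  is:33  ro:34  ex:39  wr:40  — struct: M1 busy until I7 writes@32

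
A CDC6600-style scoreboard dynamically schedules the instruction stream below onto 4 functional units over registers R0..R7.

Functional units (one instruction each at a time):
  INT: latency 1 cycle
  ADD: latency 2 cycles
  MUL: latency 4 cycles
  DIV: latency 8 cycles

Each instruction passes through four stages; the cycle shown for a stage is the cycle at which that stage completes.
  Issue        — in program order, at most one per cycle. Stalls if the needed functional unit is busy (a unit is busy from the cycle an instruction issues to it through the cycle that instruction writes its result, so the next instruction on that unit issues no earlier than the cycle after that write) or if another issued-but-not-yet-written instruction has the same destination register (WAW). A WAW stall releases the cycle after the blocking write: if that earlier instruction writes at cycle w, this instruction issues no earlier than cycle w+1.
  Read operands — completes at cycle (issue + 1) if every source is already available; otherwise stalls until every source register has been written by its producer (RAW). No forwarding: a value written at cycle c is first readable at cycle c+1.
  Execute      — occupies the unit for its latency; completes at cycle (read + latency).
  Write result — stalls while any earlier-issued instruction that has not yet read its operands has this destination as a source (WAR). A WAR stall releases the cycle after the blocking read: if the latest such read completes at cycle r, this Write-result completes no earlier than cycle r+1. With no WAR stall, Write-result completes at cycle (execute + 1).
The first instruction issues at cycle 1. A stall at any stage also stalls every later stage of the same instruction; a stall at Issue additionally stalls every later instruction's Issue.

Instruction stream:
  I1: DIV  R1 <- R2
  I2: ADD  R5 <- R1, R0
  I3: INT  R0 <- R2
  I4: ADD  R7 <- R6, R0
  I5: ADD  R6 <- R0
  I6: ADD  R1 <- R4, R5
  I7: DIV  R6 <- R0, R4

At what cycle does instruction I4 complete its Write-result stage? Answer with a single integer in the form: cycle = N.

t=1  I1 issues→DIV
t=2  I1 reads, I2 issues→ADD
t=3  I3 issues→INT
t=4  I3 reads
t=5  I3 exec-done
t=10  I1 exec-done
t=11  I1 writes R1
t=12  I2 reads
t=13  I3 writes R0
t=14  I2 exec-done
t=15  I2 writes R5
t=16  I4 issues→ADD
t=17  I4 reads
t=19  I4 exec-done
t=20  I4 writes R7
t=21  I5 issues→ADD
t=22  I5 reads
t=24  I5 exec-done
t=25  I5 writes R6
t=26  I6 issues→ADD
t=27  I6 reads, I7 issues→DIV
t=28  I7 reads
t=29  I6 exec-done
t=30  I6 writes R1
t=36  I7 exec-done
t=37  I7 writes R6

cycle = 20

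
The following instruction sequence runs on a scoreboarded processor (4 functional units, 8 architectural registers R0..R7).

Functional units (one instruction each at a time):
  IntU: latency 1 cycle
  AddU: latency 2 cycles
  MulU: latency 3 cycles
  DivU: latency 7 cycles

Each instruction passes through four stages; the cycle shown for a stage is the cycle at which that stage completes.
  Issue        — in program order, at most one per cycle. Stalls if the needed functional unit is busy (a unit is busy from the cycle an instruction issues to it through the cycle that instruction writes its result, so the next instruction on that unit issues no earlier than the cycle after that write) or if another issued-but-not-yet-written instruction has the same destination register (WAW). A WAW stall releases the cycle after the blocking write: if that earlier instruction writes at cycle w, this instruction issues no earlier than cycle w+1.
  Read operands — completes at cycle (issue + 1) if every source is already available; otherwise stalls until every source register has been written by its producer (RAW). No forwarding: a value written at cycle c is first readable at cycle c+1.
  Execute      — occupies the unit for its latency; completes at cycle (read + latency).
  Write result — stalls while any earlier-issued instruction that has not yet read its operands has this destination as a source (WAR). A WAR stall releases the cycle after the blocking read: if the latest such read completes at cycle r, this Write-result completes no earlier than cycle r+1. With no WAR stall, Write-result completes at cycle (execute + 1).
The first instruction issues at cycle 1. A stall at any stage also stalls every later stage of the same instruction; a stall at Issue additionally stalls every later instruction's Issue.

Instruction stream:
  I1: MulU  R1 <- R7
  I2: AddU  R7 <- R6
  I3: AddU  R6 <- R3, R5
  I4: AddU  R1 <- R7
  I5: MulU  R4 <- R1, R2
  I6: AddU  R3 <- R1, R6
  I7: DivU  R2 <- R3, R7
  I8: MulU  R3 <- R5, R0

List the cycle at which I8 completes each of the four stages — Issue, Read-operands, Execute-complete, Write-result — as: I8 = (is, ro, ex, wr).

t=1  issue I1 (MulU)
t=2  I1 read-ops | issue I2 (AddU)
t=3  I2 read-ops
t=5  I1 finished on MulU | I2 finished on AddU
t=6  I1→R1 | I2→R7
t=7  issue I3 (AddU)
t=8  I3 read-ops
t=10  I3 finished on AddU
t=11  I3→R6
t=12  issue I4 (AddU)
t=13  I4 read-ops | issue I5 (MulU)
t=15  I4 finished on AddU
t=16  I4→R1
t=17  I5 read-ops | issue I6 (AddU)
t=18  I6 read-ops | issue I7 (DivU)
t=20  I5 finished on MulU | I6 finished on AddU
t=21  I5→R4 | I6→R3
t=22  I7 read-ops | issue I8 (MulU)
t=23  I8 read-ops
t=26  I8 finished on MulU
t=27  I8→R3
t=29  I7 finished on DivU
t=30  I7→R2

I8 = (22, 23, 26, 27)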